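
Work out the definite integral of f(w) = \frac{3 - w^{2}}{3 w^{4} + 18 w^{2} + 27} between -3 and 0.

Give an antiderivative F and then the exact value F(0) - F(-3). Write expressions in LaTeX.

Antiderivative: F(w) = \frac{w}{3 \left(w^{2} + 3\right)}; value = \frac{1}{12}

f has the shape u'v + uv' for u = \frac{w}{3} and v = \frac{1}{w^{2} + 3} — it is the derivative of the product u*v.
F(w) = \frac{w}{3 \left(w^{2} + 3\right)} is an antiderivative of f.
Check: d/dw[\frac{w}{3 \left(w^{2} + 3\right)}] = \frac{3 - w^{2}}{3 w^{4} + 18 w^{2} + 27} = f(w).
F(0) = 0; F(-3) = - \frac{1}{12}.
Integral = F(0) - F(-3) = \frac{1}{12}.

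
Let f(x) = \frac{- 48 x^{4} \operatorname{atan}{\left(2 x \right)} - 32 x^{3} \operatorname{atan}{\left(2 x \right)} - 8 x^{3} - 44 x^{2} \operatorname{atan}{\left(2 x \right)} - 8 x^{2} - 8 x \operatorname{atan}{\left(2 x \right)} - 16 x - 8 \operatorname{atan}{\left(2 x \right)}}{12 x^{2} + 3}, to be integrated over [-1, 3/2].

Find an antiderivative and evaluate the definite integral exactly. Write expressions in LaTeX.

f has the shape u'v + uv' for u = - \frac{4 x^{3}}{3} - \frac{4 x^{2}}{3} - \frac{8 x}{3} and v = \operatorname{atan}{\left(2 x \right)} — it is the derivative of the product u*v.
F(x) = - \frac{4 x \left(x^{2} + x + 2\right) \operatorname{atan}{\left(2 x \right)}}{3} is an antiderivative of f.
Check: d/dx[- \frac{4 x \left(x^{2} + x + 2\right) \operatorname{atan}{\left(2 x \right)}}{3}] = \frac{- 48 x^{4} \operatorname{atan}{\left(2 x \right)} - 32 x^{3} \operatorname{atan}{\left(2 x \right)} - 8 x^{3} - 44 x^{2} \operatorname{atan}{\left(2 x \right)} - 8 x^{2} - 8 x \operatorname{atan}{\left(2 x \right)} - 16 x - 8 \operatorname{atan}{\left(2 x \right)}}{12 x^{2} + 3} = f(x).
F(3/2) = - \frac{23 \operatorname{atan}{\left(3 \right)}}{2}; F(-1) = - \frac{8 \operatorname{atan}{\left(2 \right)}}{3}.
Integral = F(3/2) - F(-1) = - \frac{23 \operatorname{atan}{\left(3 \right)}}{2} + \frac{8 \operatorname{atan}{\left(2 \right)}}{3}.

Antiderivative: F(x) = - \frac{4 x \left(x^{2} + x + 2\right) \operatorname{atan}{\left(2 x \right)}}{3}; value = - \frac{23 \operatorname{atan}{\left(3 \right)}}{2} + \frac{8 \operatorname{atan}{\left(2 \right)}}{3}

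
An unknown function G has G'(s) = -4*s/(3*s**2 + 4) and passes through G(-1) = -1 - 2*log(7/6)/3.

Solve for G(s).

The substitution u = s**2/2 + 2/3 works: G'(s) is exactly (dG/du)*(du/ds) for that inner function.
A general antiderivative is -2*log(s**2/2 + 2/3)/3 + C.
The condition gives C = -1 - 2*log(7/6)/3 - (-2*log(7/6)/3) = -1.
So G(s) = -2*log(s**2/2 + 2/3)/3 - 1.
Check: d/ds[-2*log(s**2/2 + 2/3)/3 - 1] = -4*s/(3*s**2 + 4) = G'(s).

G(s) = -2*log(s**2/2 + 2/3)/3 - 1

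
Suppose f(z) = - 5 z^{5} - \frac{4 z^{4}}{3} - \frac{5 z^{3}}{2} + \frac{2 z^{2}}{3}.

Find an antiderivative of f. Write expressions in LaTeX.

An antiderivative is F(z) = - \frac{5 z^{6}}{6} - \frac{4 z^{5}}{15} - \frac{5 z^{4}}{8} + \frac{2 z^{3}}{9}.

The integrand splits into summands that can be handled one at a time.
Check: d/dz[- \frac{5 z^{6}}{6} - \frac{4 z^{5}}{15} - \frac{5 z^{4}}{8} + \frac{2 z^{3}}{9}] = - 5 z^{5} - \frac{4 z^{4}}{3} - \frac{5 z^{3}}{2} + \frac{2 z^{2}}{3} = f(z).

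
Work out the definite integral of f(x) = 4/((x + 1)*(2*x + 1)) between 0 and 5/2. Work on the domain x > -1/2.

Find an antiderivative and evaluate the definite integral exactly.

The denominator factors as (x + 1)*(2*x + 1); partial fractions split f into directly integrable pieces: 8/(2*x + 1) - 4/(x + 1).
F(x) = 4*log(x + 1/2) - 4*log(x + 1) is an antiderivative of f.
Check: d/dx[4*log(x + 1/2) - 4*log(x + 1)] = 4/(2*x**2 + 3*x + 1), which equals f(x).
F(5/2) = -4*log(7/2) + 4*log(3); F(0) = -4*log(2).
Integral = F(5/2) - F(0) = -4*log(7/2) + 4*log(2) + 4*log(3).

Antiderivative: F(x) = 4*log(x + 1/2) - 4*log(x + 1); value = -4*log(7/2) + 4*log(2) + 4*log(3)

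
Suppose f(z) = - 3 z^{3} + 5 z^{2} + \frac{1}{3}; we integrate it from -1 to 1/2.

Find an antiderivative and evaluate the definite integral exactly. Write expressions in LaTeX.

Integrate term by term and add the pieces.
F(z) = \frac{- 9 z^{4} + 20 z^{3} + 4 z + 12}{12} is an antiderivative of f.
Check: d/dz[\frac{- 9 z^{4} + 20 z^{3} + 4 z + 12}{12}] = - 3 z^{3} + 5 z^{2} + \frac{1}{3} = f(z).
F(1/2) = \frac{85}{64}; F(-1) = - \frac{7}{4}.
Integral = F(1/2) - F(-1) = \frac{197}{64}.

Antiderivative: F(z) = \frac{- 9 z^{4} + 20 z^{3} + 4 z + 12}{12}; value = \frac{197}{64}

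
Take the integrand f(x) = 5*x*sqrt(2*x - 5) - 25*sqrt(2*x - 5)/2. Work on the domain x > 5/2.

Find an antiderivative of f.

An antiderivative is F(x) = 2*x**2*sqrt(2*x - 5) - 10*x*sqrt(2*x - 5) + 25*sqrt(2*x - 5)/2.

The integrand splits into summands that can be handled one at a time.
Check: d/dx[2*x**2*sqrt(2*x - 5) - 10*x*sqrt(2*x - 5) + 25*sqrt(2*x - 5)/2] = (20*x**2 - 100*x + 125)/(2*sqrt(2*x - 5)), which equals f(x).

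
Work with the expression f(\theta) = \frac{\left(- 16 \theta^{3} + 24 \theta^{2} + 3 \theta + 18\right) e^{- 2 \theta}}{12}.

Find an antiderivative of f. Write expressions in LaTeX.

Recognize the product-rule pattern: f = u'v + uv' with u = \frac{2 \theta^{3}}{3} - \frac{\theta}{8} - \frac{13}{16}, v = e^{- 2 \theta}, so integration by parts undoes it.
Check: d/d\theta[\frac{\left(32 \theta^{3} - 6 \theta - 39\right) e^{- 2 \theta}}{48}] = \frac{\left(- 16 \theta^{3} + 24 \theta^{2} + 3 \theta + 18\right) e^{- 2 \theta}}{12} = f(\theta).

An antiderivative is F(\theta) = \frac{\left(32 \theta^{3} - 6 \theta - 39\right) e^{- 2 \theta}}{48}.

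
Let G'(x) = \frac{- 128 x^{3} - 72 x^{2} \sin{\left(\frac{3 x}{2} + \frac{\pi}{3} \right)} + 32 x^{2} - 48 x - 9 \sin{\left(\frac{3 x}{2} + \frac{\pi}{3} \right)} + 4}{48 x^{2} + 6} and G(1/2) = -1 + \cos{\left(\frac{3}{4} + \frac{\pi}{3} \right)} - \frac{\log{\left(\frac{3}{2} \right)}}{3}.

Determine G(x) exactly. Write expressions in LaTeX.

G(x) = - \frac{4 x^{2} - 2 x + \log{\left(4 x^{2} + \frac{1}{2} \right)} - 3 \cos{\left(\frac{3 x}{2} + \frac{\pi}{3} \right)} + 3}{3}

Since d/dx undoes antidifferentiation here, G(x) must give back the stated G'(x).
A general antiderivative is - \frac{4 x^{2}}{3} + \frac{2 x}{3} - \frac{\log{\left(4 x^{2} + \frac{1}{2} \right)}}{3} + \cos{\left(\frac{3 x}{2} + \frac{\pi}{3} \right)} - 1 + C.
The condition gives C = -1 + \cos{\left(\frac{3}{4} + \frac{\pi}{3} \right)} - \frac{\log{\left(\frac{3}{2} \right)}}{3} - (-1 + \cos{\left(\frac{3}{4} + \frac{\pi}{3} \right)} - \frac{\log{\left(\frac{3}{2} \right)}}{3}) = 0.
So G(x) = - \frac{4 x^{2} - 2 x + \log{\left(4 x^{2} + \frac{1}{2} \right)} - 3 \cos{\left(\frac{3 x}{2} + \frac{\pi}{3} \right)} + 3}{3}.
Check: d/dx[- \frac{4 x^{2} - 2 x + \log{\left(4 x^{2} + \frac{1}{2} \right)} - 3 \cos{\left(\frac{3 x}{2} + \frac{\pi}{3} \right)} + 3}{3}] = \frac{- 128 x^{3} - 72 x^{2} \sin{\left(\frac{3 x}{2} + \frac{\pi}{3} \right)} + 32 x^{2} - 48 x - 9 \sin{\left(\frac{3 x}{2} + \frac{\pi}{3} \right)} + 4}{48 x^{2} + 6} = G'(x).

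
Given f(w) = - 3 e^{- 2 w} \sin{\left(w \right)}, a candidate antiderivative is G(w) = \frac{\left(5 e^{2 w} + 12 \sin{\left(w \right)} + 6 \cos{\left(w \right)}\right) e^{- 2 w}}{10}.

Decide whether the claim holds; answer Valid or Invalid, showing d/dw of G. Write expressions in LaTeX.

d/dw[G] = - 3 e^{- 2 w} \sin{\left(w \right)}
This equals f(w) exactly, so the claim holds.

Valid. The derivative of G reproduces f.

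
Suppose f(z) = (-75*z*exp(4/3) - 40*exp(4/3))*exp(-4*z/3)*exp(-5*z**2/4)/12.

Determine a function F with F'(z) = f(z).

The substitution u = -5*z**2/4 - 4*z/3 + 4/3 works: f is exactly (dF/du)*(du/dz) for that inner function.
Check: d/dz[5*exp(4/3)*exp(-4*z/3)*exp(-5*z**2/4)/2] = (-75*z*exp(4/3) - 40*exp(4/3))*exp(-4*z/3)*exp(-5*z**2/4)/12 = f(z).

An antiderivative is F(z) = 5*exp(4/3)*exp(-4*z/3)*exp(-5*z**2/4)/2.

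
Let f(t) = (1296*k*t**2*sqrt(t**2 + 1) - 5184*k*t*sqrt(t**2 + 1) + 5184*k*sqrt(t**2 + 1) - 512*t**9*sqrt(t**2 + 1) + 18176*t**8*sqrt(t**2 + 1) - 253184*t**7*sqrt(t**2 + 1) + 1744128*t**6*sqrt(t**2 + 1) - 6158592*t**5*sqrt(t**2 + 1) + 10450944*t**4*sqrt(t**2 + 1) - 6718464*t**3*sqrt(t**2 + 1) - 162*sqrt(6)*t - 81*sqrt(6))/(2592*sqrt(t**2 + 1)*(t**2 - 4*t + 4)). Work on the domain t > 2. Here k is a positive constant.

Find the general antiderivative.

F(t) = k*t/2 - 2*t**8/81 + 8*t**7/9 - 12*t**6 + 72*t**5 - 162*t**4 + 3*sqrt(3*t**2/2 + 3/2)/(48*t - 96) + C

A candidate is checked by its d/dt: the result must match f(t).
Check: d/dt[k*t/2 - 2*t**8/81 + 8*t**7/9 - 12*t**6 + 72*t**5 - 162*t**4 + 3*sqrt(3*t**2/2 + 3/2)/(48*t - 96)] = (1296*k*t**2*sqrt(t**2 + 1) - 5184*k*t*sqrt(t**2 + 1) + 5184*k*sqrt(t**2 + 1) - 512*t**9*sqrt(t**2 + 1) + 18176*t**8*sqrt(t**2 + 1) - 253184*t**7*sqrt(t**2 + 1) + 1744128*t**6*sqrt(t**2 + 1) - 6158592*t**5*sqrt(t**2 + 1) + 10450944*t**4*sqrt(t**2 + 1) - 6718464*t**3*sqrt(t**2 + 1) - 162*sqrt(6)*t - 81*sqrt(6))/(2592*t**2*sqrt(t**2 + 1) - 10368*t*sqrt(t**2 + 1) + 10368*sqrt(t**2 + 1)), which equals f(t).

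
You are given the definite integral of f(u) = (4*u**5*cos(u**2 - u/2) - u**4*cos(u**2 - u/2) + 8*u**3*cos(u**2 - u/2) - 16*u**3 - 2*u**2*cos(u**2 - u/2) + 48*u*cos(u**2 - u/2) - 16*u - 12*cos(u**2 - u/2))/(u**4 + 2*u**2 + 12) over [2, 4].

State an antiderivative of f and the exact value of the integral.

Antiderivative: F(u) = -4*log(u**4/2 + u**2 + 6) + 2*sin(u**2 - u/2); value = -4*log(150) - 2*sin(3) + 2*sin(14) + 4*log(18)

An antiderivative F(u) passes only if d/du[F] lands on f(u) exactly.
F(u) = -4*log(u**4/2 + u**2 + 6) + 2*sin(u**2 - u/2) is an antiderivative of f.
Check: d/du[-4*log(u**4/2 + u**2 + 6) + 2*sin(u**2 - u/2)] = (4*u**5*cos(u**2 - u/2) - u**4*cos(u**2 - u/2) + 8*u**3*cos(u**2 - u/2) - 16*u**3 - 2*u**2*cos(u**2 - u/2) + 48*u*cos(u**2 - u/2) - 16*u - 12*cos(u**2 - u/2))/(u**4 + 2*u**2 + 12) = f(u).
F(4) = -4*log(150) + 2*sin(14); F(2) = -4*log(18) + 2*sin(3).
Integral = F(4) - F(2) = -4*log(150) - 2*sin(3) + 2*sin(14) + 4*log(18).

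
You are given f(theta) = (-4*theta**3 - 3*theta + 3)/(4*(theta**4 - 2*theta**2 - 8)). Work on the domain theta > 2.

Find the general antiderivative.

Factor the denominator (4*(theta - 2)*(theta + 2)*(theta**2 + 2)) and decompose: f = -(5*theta + 3)/(24*(theta**2 + 2)) - 41/(96*(theta + 2)) - 35/(96*(theta - 2)); each piece integrates to a log, atan, or power term.
Check: d/dtheta[-(35*log(theta - 2) + 41*log(theta + 2) + 10*log(theta**2 + 2) + 6*sqrt(2)*atan(sqrt(2)*theta/2))/96] = (-4*theta**3 - 3*theta + 3)/(4*theta**4 - 8*theta**2 - 32), which equals f(theta).

F(theta) = -(35*log(theta - 2) + 41*log(theta + 2) + 10*log(theta**2 + 2) + 6*sqrt(2)*atan(sqrt(2)*theta/2))/96 + C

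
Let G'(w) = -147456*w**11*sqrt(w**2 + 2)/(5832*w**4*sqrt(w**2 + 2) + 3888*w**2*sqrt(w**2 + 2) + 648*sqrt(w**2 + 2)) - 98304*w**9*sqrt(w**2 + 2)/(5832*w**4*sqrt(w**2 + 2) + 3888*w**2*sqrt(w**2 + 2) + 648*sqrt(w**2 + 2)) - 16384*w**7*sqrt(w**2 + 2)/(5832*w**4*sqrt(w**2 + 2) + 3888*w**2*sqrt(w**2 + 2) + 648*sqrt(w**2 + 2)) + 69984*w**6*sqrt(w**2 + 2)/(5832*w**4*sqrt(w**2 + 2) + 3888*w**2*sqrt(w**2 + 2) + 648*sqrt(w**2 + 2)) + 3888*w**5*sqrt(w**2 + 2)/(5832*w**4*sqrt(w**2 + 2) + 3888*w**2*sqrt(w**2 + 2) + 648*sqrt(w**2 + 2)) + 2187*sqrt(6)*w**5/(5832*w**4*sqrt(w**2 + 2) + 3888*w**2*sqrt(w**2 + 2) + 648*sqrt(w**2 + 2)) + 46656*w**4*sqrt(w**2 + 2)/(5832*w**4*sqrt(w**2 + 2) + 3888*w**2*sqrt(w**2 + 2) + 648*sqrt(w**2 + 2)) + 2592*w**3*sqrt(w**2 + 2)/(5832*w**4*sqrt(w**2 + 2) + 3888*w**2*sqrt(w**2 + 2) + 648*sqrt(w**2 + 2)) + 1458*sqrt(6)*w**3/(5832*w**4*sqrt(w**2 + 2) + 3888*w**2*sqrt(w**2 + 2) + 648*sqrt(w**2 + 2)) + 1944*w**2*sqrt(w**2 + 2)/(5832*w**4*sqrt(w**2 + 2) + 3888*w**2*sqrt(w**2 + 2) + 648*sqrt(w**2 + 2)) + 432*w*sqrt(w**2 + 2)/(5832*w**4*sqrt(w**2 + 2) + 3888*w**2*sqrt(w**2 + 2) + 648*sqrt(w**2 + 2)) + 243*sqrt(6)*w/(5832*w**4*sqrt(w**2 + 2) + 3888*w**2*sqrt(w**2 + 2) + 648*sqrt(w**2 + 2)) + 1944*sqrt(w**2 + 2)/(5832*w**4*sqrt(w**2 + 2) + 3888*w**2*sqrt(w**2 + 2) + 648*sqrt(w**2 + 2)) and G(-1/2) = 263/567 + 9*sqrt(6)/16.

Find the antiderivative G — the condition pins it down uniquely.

Integrate term by term and add the pieces.
A general antiderivative is -256*w**8/81 + 4*w**3 + w**2/3 + w/(w**2 + 1/3) + 3*sqrt(3*w**2/2 + 3)/4 + 3/4 + C.
The condition gives C = 263/567 + 9*sqrt(6)/16 - (-304/567 + 9*sqrt(6)/16) = 1.
So G(w) = (-2048*w**8*(3*w**2 + 1) + 2592*w**3*(3*w**2 + 1) + 216*w**2*(3*w**2 + 1) + 3402*w**2 + 1944*w + 243*sqrt(6)*sqrt(w**2 + 2)*(3*w**2 + 1) + 1134)/(648*(3*w**2 + 1)).
Check: d/dw[(-2048*w**8*(3*w**2 + 1) + 2592*w**3*(3*w**2 + 1) + 216*w**2*(3*w**2 + 1) + 3402*w**2 + 1944*w + 243*sqrt(6)*sqrt(w**2 + 2)*(3*w**2 + 1) + 1134)/(648*(3*w**2 + 1))] = (-147456*w**11*sqrt(w**2 + 2) - 98304*w**9*sqrt(w**2 + 2) - 16384*w**7*sqrt(w**2 + 2) + 69984*w**6*sqrt(w**2 + 2) + 3888*w**5*sqrt(w**2 + 2) + 2187*sqrt(6)*w**5 + 46656*w**4*sqrt(w**2 + 2) + 2592*w**3*sqrt(w**2 + 2) + 1458*sqrt(6)*w**3 + 1944*w**2*sqrt(w**2 + 2) + 432*w*sqrt(w**2 + 2) + 243*sqrt(6)*w + 1944*sqrt(w**2 + 2))/(5832*w**4*sqrt(w**2 + 2) + 3888*w**2*sqrt(w**2 + 2) + 648*sqrt(w**2 + 2)), which equals G'(w).

G(w) = (-2048*w**8*(3*w**2 + 1) + 2592*w**3*(3*w**2 + 1) + 216*w**2*(3*w**2 + 1) + 3402*w**2 + 1944*w + 243*sqrt(6)*sqrt(w**2 + 2)*(3*w**2 + 1) + 1134)/(648*(3*w**2 + 1))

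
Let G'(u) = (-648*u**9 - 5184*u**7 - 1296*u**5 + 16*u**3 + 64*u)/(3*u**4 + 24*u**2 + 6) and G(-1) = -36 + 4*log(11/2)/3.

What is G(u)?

A first test for any G(u): its u-derivative must equal the given G'(u).
A general antiderivative is -36*u**6 + 4*log(u**4/2 + 4*u**2 + 1)/3 + C.
The condition gives C = -36 + 4*log(11/2)/3 - (-36 + 4*log(11/2)/3) = 0.
So G(u) = -36*u**6 + 4*log(u**4/2 + 4*u**2 + 1)/3.
Check: d/du[-36*u**6 + 4*log(u**4/2 + 4*u**2 + 1)/3] = (-648*u**9 - 5184*u**7 - 1296*u**5 + 16*u**3 + 64*u)/(3*u**4 + 24*u**2 + 6) = G'(u).

G(u) = -36*u**6 + 4*log(u**4/2 + 4*u**2 + 1)/3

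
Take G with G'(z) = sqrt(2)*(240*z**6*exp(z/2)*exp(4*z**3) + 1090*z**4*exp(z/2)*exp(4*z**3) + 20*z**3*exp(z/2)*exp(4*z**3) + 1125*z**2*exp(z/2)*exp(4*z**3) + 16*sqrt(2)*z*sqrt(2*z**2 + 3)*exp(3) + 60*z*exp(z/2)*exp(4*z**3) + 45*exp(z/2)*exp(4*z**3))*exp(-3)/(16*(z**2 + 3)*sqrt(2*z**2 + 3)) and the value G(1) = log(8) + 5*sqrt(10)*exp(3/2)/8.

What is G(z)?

For G(z) to be correct, d/dz[G] must agree with the stated G'(z) identically.
A general antiderivative is 5*sqrt(z**2 + 3/2)*exp(4*z**3 + z/2 - 3)/4 + log(2*z**2 + 6) + C.
The condition gives C = log(8) + 5*sqrt(10)*exp(3/2)/8 - (log(8) + 5*sqrt(10)*exp(3/2)/8) = 0.
So G(z) = (5*sqrt(2)*sqrt(2*z**2 + 3)*exp(4*z**3 + z/2 - 3) + 8*log(2*z**2 + 6))/8.
Check: d/dz[(5*sqrt(2)*sqrt(2*z**2 + 3)*exp(4*z**3 + z/2 - 3) + 8*log(2*z**2 + 6))/8] = (240*sqrt(2)*z**6*exp(-3)*exp(z/2)*exp(4*z**3) + 1090*sqrt(2)*z**4*exp(-3)*exp(z/2)*exp(4*z**3) + 20*sqrt(2)*z**3*exp(-3)*exp(z/2)*exp(4*z**3) + 1125*sqrt(2)*z**2*exp(-3)*exp(z/2)*exp(4*z**3) + 32*z*sqrt(2*z**2 + 3) + 60*sqrt(2)*z*exp(-3)*exp(z/2)*exp(4*z**3) + 45*sqrt(2)*exp(-3)*exp(z/2)*exp(4*z**3))/(16*z**2*sqrt(2*z**2 + 3) + 48*sqrt(2*z**2 + 3)), which equals G'(z).

G(z) = (5*sqrt(2)*sqrt(2*z**2 + 3)*exp(4*z**3 + z/2 - 3) + 8*log(2*z**2 + 6))/8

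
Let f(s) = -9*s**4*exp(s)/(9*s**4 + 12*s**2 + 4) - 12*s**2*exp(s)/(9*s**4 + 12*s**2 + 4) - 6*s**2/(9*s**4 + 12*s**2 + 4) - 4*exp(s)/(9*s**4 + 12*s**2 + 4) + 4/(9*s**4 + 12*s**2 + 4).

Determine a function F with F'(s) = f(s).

An antiderivative is F(s) = (-3*s**2*exp(s) + 2*s - 2*exp(s))/(3*s**2 + 2).

The integrand splits into summands that can be handled one at a time.
Check: d/ds[(-3*s**2*exp(s) + 2*s - 2*exp(s))/(3*s**2 + 2)] = (-9*s**4*exp(s) - 12*s**2*exp(s) - 6*s**2 - 4*exp(s) + 4)/(9*s**4 + 12*s**2 + 4), which equals f(s).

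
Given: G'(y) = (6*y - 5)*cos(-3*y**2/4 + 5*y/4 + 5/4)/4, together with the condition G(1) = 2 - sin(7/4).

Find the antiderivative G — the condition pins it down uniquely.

The substitution u = -3*y**2/4 + 5*y/4 + 5/4 works: G'(y) is exactly (dG/du)*(du/dy) for that inner function.
A general antiderivative is -sin(-3*y**2/4 + 5*y/4 + 5/4) + C.
The condition gives C = 2 - sin(7/4) - (-sin(7/4)) = 2.
So G(y) = 2 - sin(-3*y**2/4 + 5*y/4 + 5/4).
Check: d/dy[2 - sin(-3*y**2/4 + 5*y/4 + 5/4)] = 3*y*cos(-3*y**2/4 + 5*y/4 + 5/4)/2 - 5*cos(-3*y**2/4 + 5*y/4 + 5/4)/4, which equals G'(y).

G(y) = 2 - sin(-3*y**2/4 + 5*y/4 + 5/4)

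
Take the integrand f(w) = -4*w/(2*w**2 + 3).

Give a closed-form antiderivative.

An antiderivative is F(w) = -log(2*w**2 + 3).

f matches the chain-rule pattern g'(h)*h' with inner function h(w) = 2*w**2 + 3; substituting u = h(w) collapses the integral.
Check: d/dw[-log(2*w**2 + 3)] = -4*w/(2*w**2 + 3) = f(w).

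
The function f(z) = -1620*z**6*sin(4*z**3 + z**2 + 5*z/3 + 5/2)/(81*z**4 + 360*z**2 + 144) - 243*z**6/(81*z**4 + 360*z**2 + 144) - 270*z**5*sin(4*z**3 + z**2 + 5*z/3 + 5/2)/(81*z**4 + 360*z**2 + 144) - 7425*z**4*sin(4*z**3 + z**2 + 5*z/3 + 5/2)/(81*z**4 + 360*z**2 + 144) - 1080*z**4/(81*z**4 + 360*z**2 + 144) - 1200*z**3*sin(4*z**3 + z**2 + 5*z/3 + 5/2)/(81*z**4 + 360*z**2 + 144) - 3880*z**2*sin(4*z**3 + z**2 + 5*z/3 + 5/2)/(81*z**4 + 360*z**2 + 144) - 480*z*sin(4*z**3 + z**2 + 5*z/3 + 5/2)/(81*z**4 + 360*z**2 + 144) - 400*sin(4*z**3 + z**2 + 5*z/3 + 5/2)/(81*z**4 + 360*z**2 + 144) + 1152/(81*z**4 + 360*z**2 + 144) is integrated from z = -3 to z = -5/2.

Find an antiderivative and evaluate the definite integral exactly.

Antiderivative: F(z) = -z**3 + 5*cos(4*z**3 + z**2 + 5*z/3 + 5/2)/3 + atan(z/2) + 5*atan(3*z/2); value = -91/8 - 5*atan(15/4) - 5*cos(203/2)/3 - atan(5/4) + 5*cos(695/12)/3 + atan(3/2) + 5*atan(9/2)

The integrand splits into summands that can be handled one at a time.
F(z) = -z**3 + 5*cos(4*z**3 + z**2 + 5*z/3 + 5/2)/3 + atan(z/2) + 5*atan(3*z/2) is an antiderivative of f.
Check: d/dz[-z**3 + 5*cos(4*z**3 + z**2 + 5*z/3 + 5/2)/3 + atan(z/2) + 5*atan(3*z/2)] = (-1620*z**6*sin(4*z**3 + z**2 + 5*z/3 + 5/2) - 243*z**6 - 270*z**5*sin(4*z**3 + z**2 + 5*z/3 + 5/2) - 7425*z**4*sin(4*z**3 + z**2 + 5*z/3 + 5/2) - 1080*z**4 - 1200*z**3*sin(4*z**3 + z**2 + 5*z/3 + 5/2) - 3880*z**2*sin(4*z**3 + z**2 + 5*z/3 + 5/2) - 480*z*sin(4*z**3 + z**2 + 5*z/3 + 5/2) - 400*sin(4*z**3 + z**2 + 5*z/3 + 5/2) + 1152)/(81*z**4 + 360*z**2 + 144), which equals f(z).
F(-5/2) = -5*atan(15/4) - atan(5/4) + 5*cos(695/12)/3 + 125/8; F(-3) = -5*atan(9/2) - atan(3/2) + 5*cos(203/2)/3 + 27.
Integral = F(-5/2) - F(-3) = -91/8 - 5*atan(15/4) - 5*cos(203/2)/3 - atan(5/4) + 5*cos(695/12)/3 + atan(3/2) + 5*atan(9/2).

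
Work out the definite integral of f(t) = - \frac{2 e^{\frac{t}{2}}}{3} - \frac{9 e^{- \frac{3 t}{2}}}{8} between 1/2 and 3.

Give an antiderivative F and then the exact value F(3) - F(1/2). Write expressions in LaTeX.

Integrate term by term and add the pieces.
F(t) = \frac{\left(9 - 16 e^{2 t}\right) e^{- \frac{3 t}{2}}}{12} is an antiderivative of f.
Check: d/dt[\frac{\left(9 - 16 e^{2 t}\right) e^{- \frac{3 t}{2}}}{12}] = \frac{\left(- 16 e^{2 t} - 27\right) e^{- \frac{3 t}{2}}}{24}, which equals f(t).
F(3) = - \frac{4 e^{\frac{3}{2}}}{3} + \frac{3}{4 e^{\frac{9}{2}}}; F(1/2) = - \frac{4 e^{\frac{1}{4}}}{3} + \frac{3}{4 e^{\frac{3}{4}}}.
Integral = F(3) - F(1/2) = - \frac{4 e^{\frac{3}{2}}}{3} - \frac{3}{4 e^{\frac{3}{4}}} + \frac{3}{4 e^{\frac{9}{2}}} + \frac{4 e^{\frac{1}{4}}}{3}.

Antiderivative: F(t) = \frac{\left(9 - 16 e^{2 t}\right) e^{- \frac{3 t}{2}}}{12}; value = - \frac{4 e^{\frac{3}{2}}}{3} - \frac{3}{4 e^{\frac{3}{4}}} + \frac{3}{4 e^{\frac{9}{2}}} + \frac{4 e^{\frac{1}{4}}}{3}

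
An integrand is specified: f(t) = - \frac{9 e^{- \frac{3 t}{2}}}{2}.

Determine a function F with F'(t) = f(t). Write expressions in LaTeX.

An antiderivative is F(t) = 3 e^{- \frac{3 t}{2}}.

Any candidate F(t) must reproduce f(t) exactly when differentiated.
Check: d/dt[3 e^{- \frac{3 t}{2}}] = - \frac{9 e^{- \frac{3 t}{2}}}{2} = f(t).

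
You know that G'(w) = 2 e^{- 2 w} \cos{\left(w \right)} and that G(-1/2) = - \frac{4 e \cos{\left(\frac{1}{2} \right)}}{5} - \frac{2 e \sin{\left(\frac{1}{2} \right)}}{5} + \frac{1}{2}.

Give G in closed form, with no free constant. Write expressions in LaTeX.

For G(w) to be correct, d/dw[G] must agree with the stated G'(w) identically.
A general antiderivative is \frac{2 e^{- 2 w} \sin{\left(w \right)}}{5} - \frac{4 e^{- 2 w} \cos{\left(w \right)}}{5} + C.
The condition gives C = - \frac{4 e \cos{\left(\frac{1}{2} \right)}}{5} - \frac{2 e \sin{\left(\frac{1}{2} \right)}}{5} + \frac{1}{2} - (- \frac{4 e \cos{\left(\frac{1}{2} \right)}}{5} - \frac{2 e \sin{\left(\frac{1}{2} \right)}}{5}) = \frac{1}{2}.
So G(w) = \frac{\left(5 e^{2 w} + 4 \sin{\left(w \right)} - 8 \cos{\left(w \right)}\right) e^{- 2 w}}{10}.
Check: d/dw[\frac{\left(5 e^{2 w} + 4 \sin{\left(w \right)} - 8 \cos{\left(w \right)}\right) e^{- 2 w}}{10}] = 2 e^{- 2 w} \cos{\left(w \right)} = G'(w).

G(w) = \frac{\left(5 e^{2 w} + 4 \sin{\left(w \right)} - 8 \cos{\left(w \right)}\right) e^{- 2 w}}{10}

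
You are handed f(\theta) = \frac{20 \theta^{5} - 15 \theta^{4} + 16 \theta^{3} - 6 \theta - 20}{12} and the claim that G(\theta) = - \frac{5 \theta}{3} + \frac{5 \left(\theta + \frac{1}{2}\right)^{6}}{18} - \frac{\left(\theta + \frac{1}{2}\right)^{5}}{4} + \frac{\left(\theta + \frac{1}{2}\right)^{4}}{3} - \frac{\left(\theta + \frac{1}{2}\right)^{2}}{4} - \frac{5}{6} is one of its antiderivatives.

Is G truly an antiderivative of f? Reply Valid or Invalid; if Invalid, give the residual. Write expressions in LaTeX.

d/d\theta[G] = \frac{5 \theta^{5}}{3} + \frac{35 \theta^{4}}{12} + 3 \theta^{3} + \frac{53 \theta^{2}}{24} + \frac{19 \theta}{48} - \frac{341}{192}
d/d\theta[G] - f(\theta) = \frac{25 \theta^{4}}{6} + \frac{5 \theta^{3}}{3} + \frac{53 \theta^{2}}{24} + \frac{43 \theta}{48} - \frac{7}{64} != 0.

Invalid: d/d\theta[G] - f = \frac{25 \theta^{4}}{6} + \frac{5 \theta^{3}}{3} + \frac{53 \theta^{2}}{24} + \frac{43 \theta}{48} - \frac{7}{64}, which is not 0.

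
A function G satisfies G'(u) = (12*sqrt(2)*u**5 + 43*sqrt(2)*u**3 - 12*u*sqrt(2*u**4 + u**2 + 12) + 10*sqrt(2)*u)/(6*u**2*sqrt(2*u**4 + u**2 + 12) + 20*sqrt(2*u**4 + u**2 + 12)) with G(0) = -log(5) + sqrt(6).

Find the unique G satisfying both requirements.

G(u) = -(-sqrt(2)*sqrt(2*u**4 + u**2 + 12) + 2*log(3*u**2/2 + 5))/2

Any candidate G(u) must reproduce the stated G'(u) exactly.
A general antiderivative is sqrt(u**4 + u**2/2 + 6) - log(3*u**2/2 + 5) + C.
The condition gives C = -log(5) + sqrt(6) - (-log(5) + sqrt(6)) = 0.
So G(u) = -(-sqrt(2)*sqrt(2*u**4 + u**2 + 12) + 2*log(3*u**2/2 + 5))/2.
Check: d/du[-(-sqrt(2)*sqrt(2*u**4 + u**2 + 12) + 2*log(3*u**2/2 + 5))/2] = (12*sqrt(2)*u**5 + 43*sqrt(2)*u**3 - 12*u*sqrt(2*u**4 + u**2 + 12) + 10*sqrt(2)*u)/(6*u**2*sqrt(2*u**4 + u**2 + 12) + 20*sqrt(2*u**4 + u**2 + 12)) = G'(u).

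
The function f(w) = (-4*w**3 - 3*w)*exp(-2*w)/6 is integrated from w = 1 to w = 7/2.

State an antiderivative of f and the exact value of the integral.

Antiderivative: F(w) = (8*w**3 + 12*w**2 + 18*w + 9)*exp(-2*w)/24; value = -47*exp(-2)/24 + 281*exp(-7)/12

Recognize the product-rule pattern: f = u'v + uv' with u = w**3/3 + w**2/2 + 3*w/4 + 3/8, v = exp(-2*w), so integration by parts undoes it.
F(w) = (8*w**3 + 12*w**2 + 18*w + 9)*exp(-2*w)/24 is an antiderivative of f.
Check: d/dw[(8*w**3 + 12*w**2 + 18*w + 9)*exp(-2*w)/24] = (-4*w**3 - 3*w)*exp(-2*w)/6 = f(w).
F(7/2) = 281*exp(-7)/12; F(1) = 47*exp(-2)/24.
Integral = F(7/2) - F(1) = -47*exp(-2)/24 + 281*exp(-7)/12.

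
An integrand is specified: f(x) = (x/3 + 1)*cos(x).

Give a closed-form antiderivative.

An antiderivative is F(x) = x*sin(x)/3 + sin(x) + cos(x)/3.

Any candidate F(x) must reproduce f(x) exactly when differentiated.
Check: d/dx[x*sin(x)/3 + sin(x) + cos(x)/3] = x*cos(x)/3 + cos(x), which equals f(x).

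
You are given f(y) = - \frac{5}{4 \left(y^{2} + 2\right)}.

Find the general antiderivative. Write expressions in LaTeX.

Check any antiderivative F(y) by computing F'(y) and comparing it with f(y).
Check: d/dy[- \frac{5 \sqrt{2} \operatorname{atan}{\left(\frac{\sqrt{2} y}{2} \right)}}{8}] = - \frac{5}{4 y^{2} + 8}, which equals f(y).

F(y) = - \frac{5 \sqrt{2} \operatorname{atan}{\left(\frac{\sqrt{2} y}{2} \right)}}{8} + C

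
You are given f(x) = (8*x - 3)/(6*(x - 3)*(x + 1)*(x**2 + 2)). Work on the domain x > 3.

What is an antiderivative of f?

An antiderivative is F(x) = 7*log(x - 3)/88 + 11*log(x + 1)/72 - 23*log(x**2 + 2)/198 - 17*sqrt(2)*atan(sqrt(2)*x/2)/396.

The denominator factors as 6*(x - 3)*(x + 1)*(x**2 + 2); partial fractions split f into directly integrable pieces: -(46*x + 17)/(198*(x**2 + 2)) + 11/(72*(x + 1)) + 7/(88*(x - 3)).
Check: d/dx[7*log(x - 3)/88 + 11*log(x + 1)/72 - 23*log(x**2 + 2)/198 - 17*sqrt(2)*atan(sqrt(2)*x/2)/396] = (8*x - 3)/(6*x**4 - 12*x**3 - 6*x**2 - 24*x - 36), which equals f(x).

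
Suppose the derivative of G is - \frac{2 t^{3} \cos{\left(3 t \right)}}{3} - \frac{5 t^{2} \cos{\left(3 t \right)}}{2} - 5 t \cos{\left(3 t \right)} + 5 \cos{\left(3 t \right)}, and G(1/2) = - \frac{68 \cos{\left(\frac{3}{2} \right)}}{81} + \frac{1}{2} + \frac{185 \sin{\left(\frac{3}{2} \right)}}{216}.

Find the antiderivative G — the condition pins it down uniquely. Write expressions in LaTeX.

G(t) = - \frac{2 t^{3} \sin{\left(3 t \right)}}{9} - \frac{5 t^{2} \sin{\left(3 t \right)}}{6} - \frac{2 t^{2} \cos{\left(3 t \right)}}{9} - \frac{41 t \sin{\left(3 t \right)}}{27} - \frac{5 t \cos{\left(3 t \right)}}{9} + \frac{50 \sin{\left(3 t \right)}}{27} - \frac{41 \cos{\left(3 t \right)}}{81} + \frac{1}{2}

The integrand splits into summands that can be handled one at a time.
A general antiderivative is - \frac{2 t^{3} \sin{\left(3 t \right)}}{9} - \frac{5 t^{2} \sin{\left(3 t \right)}}{6} - \frac{2 t^{2} \cos{\left(3 t \right)}}{9} - \frac{41 t \sin{\left(3 t \right)}}{27} - \frac{5 t \cos{\left(3 t \right)}}{9} + \frac{50 \sin{\left(3 t \right)}}{27} - \frac{41 \cos{\left(3 t \right)}}{81} + C.
The condition gives C = - \frac{68 \cos{\left(\frac{3}{2} \right)}}{81} + \frac{1}{2} + \frac{185 \sin{\left(\frac{3}{2} \right)}}{216} - (- \frac{68 \cos{\left(\frac{3}{2} \right)}}{81} + \frac{185 \sin{\left(\frac{3}{2} \right)}}{216}) = \frac{1}{2}.
So G(t) = - \frac{2 t^{3} \sin{\left(3 t \right)}}{9} - \frac{5 t^{2} \sin{\left(3 t \right)}}{6} - \frac{2 t^{2} \cos{\left(3 t \right)}}{9} - \frac{41 t \sin{\left(3 t \right)}}{27} - \frac{5 t \cos{\left(3 t \right)}}{9} + \frac{50 \sin{\left(3 t \right)}}{27} - \frac{41 \cos{\left(3 t \right)}}{81} + \frac{1}{2}.
Check: d/dt[- \frac{2 t^{3} \sin{\left(3 t \right)}}{9} - \frac{5 t^{2} \sin{\left(3 t \right)}}{6} - \frac{2 t^{2} \cos{\left(3 t \right)}}{9} - \frac{41 t \sin{\left(3 t \right)}}{27} - \frac{5 t \cos{\left(3 t \right)}}{9} + \frac{50 \sin{\left(3 t \right)}}{27} - \frac{41 \cos{\left(3 t \right)}}{81} + \frac{1}{2}] = - \frac{2 t^{3} \cos{\left(3 t \right)}}{3} - \frac{5 t^{2} \cos{\left(3 t \right)}}{2} - 5 t \cos{\left(3 t \right)} + 5 \cos{\left(3 t \right)} = G'(t).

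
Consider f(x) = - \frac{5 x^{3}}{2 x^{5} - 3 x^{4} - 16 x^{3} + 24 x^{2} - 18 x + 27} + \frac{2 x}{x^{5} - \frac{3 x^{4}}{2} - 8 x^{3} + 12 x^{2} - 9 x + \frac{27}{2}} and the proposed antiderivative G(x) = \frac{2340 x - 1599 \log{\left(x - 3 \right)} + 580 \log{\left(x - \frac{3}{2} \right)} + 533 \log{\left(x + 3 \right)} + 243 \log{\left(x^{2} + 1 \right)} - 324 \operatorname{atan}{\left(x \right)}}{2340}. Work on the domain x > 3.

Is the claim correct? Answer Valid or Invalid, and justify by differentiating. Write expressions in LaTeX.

d/dx[G] = \frac{2 x^{5} - 3 x^{4} - 21 x^{3} + 24 x^{2} - 14 x + 27}{2 x^{5} - 3 x^{4} - 16 x^{3} + 24 x^{2} - 18 x + 27}
d/dx[G] - f(x) = 1 != 0.

Invalid: d/dx[G] - f = 1, which is not 0.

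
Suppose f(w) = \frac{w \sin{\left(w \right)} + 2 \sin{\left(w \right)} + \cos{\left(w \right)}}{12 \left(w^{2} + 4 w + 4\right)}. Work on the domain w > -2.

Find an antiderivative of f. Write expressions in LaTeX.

An antiderivative is F(w) = - \frac{\cos{\left(w \right)}}{12 w + 24}.

Recognize the product-rule pattern: f = u'v + uv' with u = - \frac{1}{4 \left(3 w + 6\right)}, v = \cos{\left(w \right)}, so integration by parts undoes it.
Check: d/dw[- \frac{\cos{\left(w \right)}}{12 w + 24}] = \frac{w \sin{\left(w \right)} + 2 \sin{\left(w \right)} + \cos{\left(w \right)}}{12 w^{2} + 48 w + 48}, which equals f(w).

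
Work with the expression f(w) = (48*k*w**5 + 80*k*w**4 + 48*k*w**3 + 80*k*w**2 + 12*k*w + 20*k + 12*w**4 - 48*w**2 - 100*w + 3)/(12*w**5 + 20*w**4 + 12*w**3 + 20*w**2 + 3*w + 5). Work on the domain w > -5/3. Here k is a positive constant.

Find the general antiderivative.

F(w) = (4*k*w*(2*w**2 + 1) + (2*w**2 + 1)*log(3*w + 5) + 5)/(2*w**2 + 1) + C

A first test for any F(w): its w-derivative must equal f(w) identically.
Check: d/dw[(4*k*w*(2*w**2 + 1) + (2*w**2 + 1)*log(3*w + 5) + 5)/(2*w**2 + 1)] = (48*k*w**5 + 80*k*w**4 + 48*k*w**3 + 80*k*w**2 + 12*k*w + 20*k + 12*w**4 - 48*w**2 - 100*w + 3)/(12*w**5 + 20*w**4 + 12*w**3 + 20*w**2 + 3*w + 5) = f(w).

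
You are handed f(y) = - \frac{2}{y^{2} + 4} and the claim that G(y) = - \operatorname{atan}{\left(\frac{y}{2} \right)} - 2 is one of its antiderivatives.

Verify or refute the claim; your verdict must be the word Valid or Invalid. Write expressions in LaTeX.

Valid: G'(y) = f(y).

d/dy[G] = - \frac{2}{y^{2} + 4}
This equals f(y) exactly, so the claim holds.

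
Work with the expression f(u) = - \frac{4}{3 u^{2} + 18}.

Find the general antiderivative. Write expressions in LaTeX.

F(u) = - \frac{2 \sqrt{6} \operatorname{atan}{\left(\frac{\sqrt{6} u}{6} \right)}}{9} + C

Whatever form F(u) takes, F'(u) = f(u) is non-negotiable.
Check: d/du[- \frac{2 \sqrt{6} \operatorname{atan}{\left(\frac{\sqrt{6} u}{6} \right)}}{9}] = - \frac{4}{3 u^{2} + 18} = f(u).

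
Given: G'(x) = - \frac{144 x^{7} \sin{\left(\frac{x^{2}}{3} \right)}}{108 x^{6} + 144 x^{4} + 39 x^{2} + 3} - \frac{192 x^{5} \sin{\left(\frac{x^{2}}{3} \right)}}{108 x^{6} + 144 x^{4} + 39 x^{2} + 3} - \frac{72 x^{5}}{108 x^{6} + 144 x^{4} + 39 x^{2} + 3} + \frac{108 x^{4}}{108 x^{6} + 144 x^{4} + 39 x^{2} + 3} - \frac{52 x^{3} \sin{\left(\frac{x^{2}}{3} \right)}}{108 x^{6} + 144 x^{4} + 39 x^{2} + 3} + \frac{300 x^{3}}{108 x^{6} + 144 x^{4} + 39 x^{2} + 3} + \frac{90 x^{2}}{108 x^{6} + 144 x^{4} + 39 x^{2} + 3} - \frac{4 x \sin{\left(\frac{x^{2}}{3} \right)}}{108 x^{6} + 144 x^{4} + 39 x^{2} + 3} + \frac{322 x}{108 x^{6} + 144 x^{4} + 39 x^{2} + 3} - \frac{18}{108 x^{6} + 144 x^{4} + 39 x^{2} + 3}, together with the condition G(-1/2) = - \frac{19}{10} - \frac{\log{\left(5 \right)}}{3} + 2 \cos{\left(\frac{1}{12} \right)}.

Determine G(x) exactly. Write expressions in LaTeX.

Integrate term by term and add the pieces.
A general antiderivative is \frac{- 2 x - 3}{2 x^{2} + \frac{1}{3}} - \frac{\log{\left(4 x^{2} + 4 \right)}}{3} + 2 \cos{\left(\frac{x^{2}}{3} \right)} + C.
The condition gives C = - \frac{19}{10} - \frac{\log{\left(5 \right)}}{3} + 2 \cos{\left(\frac{1}{12} \right)} - (- \frac{12}{5} - \frac{\log{\left(5 \right)}}{3} + 2 \cos{\left(\frac{1}{12} \right)}) = \frac{1}{2}.
So G(x) = \frac{- 2 x - 3}{2 x^{2} + \frac{1}{3}} - \frac{\log{\left(4 x^{2} + 4 \right)}}{3} + 2 \cos{\left(\frac{x^{2}}{3} \right)} + \frac{1}{2}.
Check: d/dx[\frac{- 2 x - 3}{2 x^{2} + \frac{1}{3}} - \frac{\log{\left(4 x^{2} + 4 \right)}}{3} + 2 \cos{\left(\frac{x^{2}}{3} \right)} + \frac{1}{2}] = \frac{- 144 x^{7} \sin{\left(\frac{x^{2}}{3} \right)} - 192 x^{5} \sin{\left(\frac{x^{2}}{3} \right)} - 72 x^{5} + 108 x^{4} - 52 x^{3} \sin{\left(\frac{x^{2}}{3} \right)} + 300 x^{3} + 90 x^{2} - 4 x \sin{\left(\frac{x^{2}}{3} \right)} + 322 x - 18}{108 x^{6} + 144 x^{4} + 39 x^{2} + 3}, which equals G'(x).

G(x) = \frac{- 2 x - 3}{2 x^{2} + \frac{1}{3}} - \frac{\log{\left(4 x^{2} + 4 \right)}}{3} + 2 \cos{\left(\frac{x^{2}}{3} \right)} + \frac{1}{2}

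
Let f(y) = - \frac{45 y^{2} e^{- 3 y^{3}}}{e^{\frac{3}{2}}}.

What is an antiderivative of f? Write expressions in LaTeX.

f matches the chain-rule pattern g'(h)*h' with inner function h(y) = - 3 y^{3} - \frac{3}{2}; substituting u = h(y) collapses the integral.
Check: d/dy[5 e^{- 3 y^{3} - \frac{3}{2}}] = - \frac{45 y^{2} e^{- 3 y^{3}}}{e^{\frac{3}{2}}} = f(y).

An antiderivative is F(y) = 5 e^{- 3 y^{3} - \frac{3}{2}}.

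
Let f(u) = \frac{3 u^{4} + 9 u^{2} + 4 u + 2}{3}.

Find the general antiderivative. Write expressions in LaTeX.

A first test for any F(u): its u-derivative must equal f(u) identically.
Check: d/du[\frac{u \left(3 u^{4} + 15 u^{2} + 10 u + 10\right)}{15}] = u^{4} + 3 u^{2} + \frac{4 u}{3} + \frac{2}{3}, which equals f(u).

F(u) = \frac{u \left(3 u^{4} + 15 u^{2} + 10 u + 10\right)}{15} + C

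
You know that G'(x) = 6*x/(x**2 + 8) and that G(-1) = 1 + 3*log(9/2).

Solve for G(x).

The substitution u = x**2/2 + 4 works: G'(x) is exactly (dG/du)*(du/dx) for that inner function.
A general antiderivative is 3*log(x**2/2 + 4) + C.
The condition gives C = 1 + 3*log(9/2) - (3*log(9/2)) = 1.
So G(x) = 3*log(x**2/2 + 4) + 1.
Check: d/dx[3*log(x**2/2 + 4) + 1] = 6*x/(x**2 + 8) = G'(x).

G(x) = 3*log(x**2/2 + 4) + 1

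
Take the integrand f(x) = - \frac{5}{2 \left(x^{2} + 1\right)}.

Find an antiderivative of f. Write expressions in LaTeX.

Differentiate the proposed F(x) back; it has to land on f(x) exactly.
Check: d/dx[- \frac{5 \operatorname{atan}{\left(x \right)}}{2}] = - \frac{5}{2 x^{2} + 2}, which equals f(x).

An antiderivative is F(x) = - \frac{5 \operatorname{atan}{\left(x \right)}}{2}.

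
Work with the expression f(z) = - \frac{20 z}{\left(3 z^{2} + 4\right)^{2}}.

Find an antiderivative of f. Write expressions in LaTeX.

An antiderivative is F(z) = \frac{5}{3 \left(\frac{3 z^{2}}{2} + 2\right)}.

The substitution u = \frac{3 z^{2}}{2} + 2 works: f is exactly (dF/du)*(du/dz) for that inner function.
Check: d/dz[\frac{5}{3 \left(\frac{3 z^{2}}{2} + 2\right)}] = - \frac{20 z}{9 z^{4} + 24 z^{2} + 16}, which equals f(z).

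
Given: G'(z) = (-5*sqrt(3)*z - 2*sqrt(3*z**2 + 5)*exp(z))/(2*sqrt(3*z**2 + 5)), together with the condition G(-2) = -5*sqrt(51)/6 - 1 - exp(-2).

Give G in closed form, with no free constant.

Check a candidate G(z) by differentiating: d/dz[G] must match the given G'(z).
A general antiderivative is -5*sqrt(z**2 + 5/3)/2 - exp(z) + C.
The condition gives C = -5*sqrt(51)/6 - 1 - exp(-2) - (-5*sqrt(51)/6 - exp(-2)) = -1.
So G(z) = sqrt(3)*(-5*sqrt(3*z**2 + 5) - 2*sqrt(3)*exp(z) - 2*sqrt(3))/6.
Check: d/dz[sqrt(3)*(-5*sqrt(3*z**2 + 5) - 2*sqrt(3)*exp(z) - 2*sqrt(3))/6] = (-5*sqrt(3)*z - 2*sqrt(3*z**2 + 5)*exp(z))/(2*sqrt(3*z**2 + 5)) = G'(z).

G(z) = sqrt(3)*(-5*sqrt(3*z**2 + 5) - 2*sqrt(3)*exp(z) - 2*sqrt(3))/6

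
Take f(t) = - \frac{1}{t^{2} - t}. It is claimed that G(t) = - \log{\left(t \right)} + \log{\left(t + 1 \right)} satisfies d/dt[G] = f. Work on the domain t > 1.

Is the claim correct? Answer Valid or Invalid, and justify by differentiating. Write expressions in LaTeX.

d/dt[G] = - \frac{1}{t^{2} + t}
d/dt[G] - f(t) = \frac{2}{t^{3} - t} != 0.

Invalid: d/dt[G] - f = \frac{2}{t^{3} - t}, which is not 0.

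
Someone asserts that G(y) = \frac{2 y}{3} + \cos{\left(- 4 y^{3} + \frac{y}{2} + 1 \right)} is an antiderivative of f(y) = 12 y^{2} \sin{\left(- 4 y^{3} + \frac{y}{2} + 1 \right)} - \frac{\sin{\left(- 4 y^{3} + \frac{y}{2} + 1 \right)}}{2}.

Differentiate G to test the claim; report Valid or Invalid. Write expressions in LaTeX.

d/dy[G] = 12 y^{2} \sin{\left(- 4 y^{3} + \frac{y}{2} + 1 \right)} - \frac{\sin{\left(- 4 y^{3} + \frac{y}{2} + 1 \right)}}{2} + \frac{2}{3}
d/dy[G] - f(y) = \frac{2}{3} != 0.

Invalid: d/dy[G] - f = \frac{2}{3}, which is not 0.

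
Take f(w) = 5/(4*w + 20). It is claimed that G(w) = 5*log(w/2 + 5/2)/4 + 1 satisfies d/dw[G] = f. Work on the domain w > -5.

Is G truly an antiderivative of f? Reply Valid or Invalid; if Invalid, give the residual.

d/dw[G] = 5/(4*w + 20)
This equals f(w) exactly, so the claim holds.

Valid: G'(w) = f(w).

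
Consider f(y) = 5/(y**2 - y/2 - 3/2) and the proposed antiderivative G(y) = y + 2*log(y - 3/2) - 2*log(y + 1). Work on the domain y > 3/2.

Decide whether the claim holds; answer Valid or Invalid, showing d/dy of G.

Invalid: d/dy[G] - f = 1, which is not 0.

d/dy[G] = (2*y**2 - y + 7)/(2*y**2 - y - 3)
d/dy[G] - f(y) = 1 != 0.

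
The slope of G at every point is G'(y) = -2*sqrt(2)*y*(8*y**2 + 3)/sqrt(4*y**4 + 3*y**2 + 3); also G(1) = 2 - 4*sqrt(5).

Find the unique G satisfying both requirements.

The substitution u = 2*y**4 + 3*y**2/2 + 3/2 works: G'(y) is exactly (dG/du)*(du/dy) for that inner function.
A general antiderivative is -4*sqrt(2*y**4 + 3*y**2/2 + 3/2) + C.
The condition gives C = 2 - 4*sqrt(5) - (-4*sqrt(5)) = 2.
So G(y) = 2 - 4*sqrt(2*y**4 + 3*y**2/2 + 3/2).
Check: d/dy[2 - 4*sqrt(2*y**4 + 3*y**2/2 + 3/2)] = (-16*sqrt(2)*y**3 - 6*sqrt(2)*y)/sqrt(4*y**4 + 3*y**2 + 3), which equals G'(y).

G(y) = 2 - 4*sqrt(2*y**4 + 3*y**2/2 + 3/2)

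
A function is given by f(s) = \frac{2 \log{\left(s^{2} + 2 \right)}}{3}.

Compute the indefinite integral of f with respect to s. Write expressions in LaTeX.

F(s) = \frac{2 \left(s \log{\left(s^{2} + 2 \right)} - 2 s + 2 \sqrt{2} \operatorname{atan}{\left(\frac{\sqrt{2} s}{2} \right)}\right)}{3} + C

Recover f(s) by differentiating a candidate F(s); any mismatch rules it out.
Check: d/ds[\frac{2 \left(s \log{\left(s^{2} + 2 \right)} - 2 s + 2 \sqrt{2} \operatorname{atan}{\left(\frac{\sqrt{2} s}{2} \right)}\right)}{3}] = \frac{2 \log{\left(s^{2} + 2 \right)}}{3} = f(s).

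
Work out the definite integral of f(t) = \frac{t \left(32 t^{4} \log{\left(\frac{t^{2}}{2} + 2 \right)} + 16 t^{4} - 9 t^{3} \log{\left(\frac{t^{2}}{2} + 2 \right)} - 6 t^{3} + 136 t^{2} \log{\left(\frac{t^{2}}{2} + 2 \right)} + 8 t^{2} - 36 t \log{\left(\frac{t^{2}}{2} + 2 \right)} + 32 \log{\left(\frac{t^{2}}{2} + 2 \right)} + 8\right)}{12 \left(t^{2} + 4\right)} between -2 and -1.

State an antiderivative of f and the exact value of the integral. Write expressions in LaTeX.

f has the shape u'v + uv' for u = \frac{2 t^{4}}{3} - \frac{t^{3}}{4} + \frac{t^{2}}{3} + \frac{1}{3} and v = \log{\left(\frac{t^{2}}{2} + 2 \right)} — it is the derivative of the product u*v.
F(t) = \frac{2 t^{4} \log{\left(\frac{t^{2}}{2} + 2 \right)}}{3} - \frac{t^{3} \log{\left(\frac{t^{2}}{2} + 2 \right)}}{4} + \frac{t^{2} \log{\left(\frac{t^{2}}{2} + 2 \right)}}{3} + \frac{\log{\left(\frac{t^{2}}{2} + 2 \right)}}{3} is an antiderivative of f.
Check: d/dt[\frac{2 t^{4} \log{\left(\frac{t^{2}}{2} + 2 \right)}}{3} - \frac{t^{3} \log{\left(\frac{t^{2}}{2} + 2 \right)}}{4} + \frac{t^{2} \log{\left(\frac{t^{2}}{2} + 2 \right)}}{3} + \frac{\log{\left(\frac{t^{2}}{2} + 2 \right)}}{3}] = \frac{32 t^{5} \log{\left(\frac{t^{2}}{2} + 2 \right)} + 16 t^{5} - 9 t^{4} \log{\left(\frac{t^{2}}{2} + 2 \right)} - 6 t^{4} + 136 t^{3} \log{\left(\frac{t^{2}}{2} + 2 \right)} + 8 t^{3} - 36 t^{2} \log{\left(\frac{t^{2}}{2} + 2 \right)} + 32 t \log{\left(\frac{t^{2}}{2} + 2 \right)} + 8 t}{12 t^{2} + 48}, which equals f(t).
F(-1) = \frac{19 \log{\left(\frac{5}{2} \right)}}{12}; F(-2) = \frac{43 \log{\left(4 \right)}}{3}.
Integral = F(-1) - F(-2) = - \frac{43 \log{\left(4 \right)}}{3} + \frac{19 \log{\left(\frac{5}{2} \right)}}{12}.

Antiderivative: F(t) = \frac{2 t^{4} \log{\left(\frac{t^{2}}{2} + 2 \right)}}{3} - \frac{t^{3} \log{\left(\frac{t^{2}}{2} + 2 \right)}}{4} + \frac{t^{2} \log{\left(\frac{t^{2}}{2} + 2 \right)}}{3} + \frac{\log{\left(\frac{t^{2}}{2} + 2 \right)}}{3}; value = - \frac{43 \log{\left(4 \right)}}{3} + \frac{19 \log{\left(\frac{5}{2} \right)}}{12}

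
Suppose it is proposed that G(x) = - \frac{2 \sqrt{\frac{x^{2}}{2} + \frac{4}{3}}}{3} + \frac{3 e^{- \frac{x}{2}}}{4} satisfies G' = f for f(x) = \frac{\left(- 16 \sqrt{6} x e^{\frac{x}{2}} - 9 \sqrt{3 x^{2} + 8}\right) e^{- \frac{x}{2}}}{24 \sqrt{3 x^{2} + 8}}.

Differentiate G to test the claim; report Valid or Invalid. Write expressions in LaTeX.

Invalid: d/dx[G] - f = \frac{\sqrt{6} x \sqrt{3 x^{2} + 8}}{9 x^{2} + 24}, which is not 0.

d/dx[G] = \frac{\left(- 8 \sqrt{6} x e^{\frac{x}{2}} - 9 \sqrt{3 x^{2} + 8}\right) e^{- \frac{x}{2}}}{24 \sqrt{3 x^{2} + 8}}
d/dx[G] - f(x) = \frac{\sqrt{6} x \sqrt{3 x^{2} + 8}}{9 x^{2} + 24} != 0.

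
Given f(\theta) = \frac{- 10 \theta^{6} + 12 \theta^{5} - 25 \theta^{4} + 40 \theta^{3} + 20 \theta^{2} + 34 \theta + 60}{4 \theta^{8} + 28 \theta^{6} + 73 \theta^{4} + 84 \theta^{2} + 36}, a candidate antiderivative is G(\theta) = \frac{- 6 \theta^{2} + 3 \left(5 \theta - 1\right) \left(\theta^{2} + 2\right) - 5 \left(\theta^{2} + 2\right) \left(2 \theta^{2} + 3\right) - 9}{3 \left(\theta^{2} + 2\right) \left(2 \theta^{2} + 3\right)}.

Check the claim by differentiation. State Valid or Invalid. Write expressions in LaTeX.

d/d\theta[G] = \frac{- 10 \theta^{6} + 12 \theta^{5} - 25 \theta^{4} + 40 \theta^{3} + 20 \theta^{2} + 34 \theta + 60}{4 \theta^{8} + 28 \theta^{6} + 73 \theta^{4} + 84 \theta^{2} + 36}
This equals f(\theta) exactly, so the claim holds.

Valid - the claim checks out under differentiation.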